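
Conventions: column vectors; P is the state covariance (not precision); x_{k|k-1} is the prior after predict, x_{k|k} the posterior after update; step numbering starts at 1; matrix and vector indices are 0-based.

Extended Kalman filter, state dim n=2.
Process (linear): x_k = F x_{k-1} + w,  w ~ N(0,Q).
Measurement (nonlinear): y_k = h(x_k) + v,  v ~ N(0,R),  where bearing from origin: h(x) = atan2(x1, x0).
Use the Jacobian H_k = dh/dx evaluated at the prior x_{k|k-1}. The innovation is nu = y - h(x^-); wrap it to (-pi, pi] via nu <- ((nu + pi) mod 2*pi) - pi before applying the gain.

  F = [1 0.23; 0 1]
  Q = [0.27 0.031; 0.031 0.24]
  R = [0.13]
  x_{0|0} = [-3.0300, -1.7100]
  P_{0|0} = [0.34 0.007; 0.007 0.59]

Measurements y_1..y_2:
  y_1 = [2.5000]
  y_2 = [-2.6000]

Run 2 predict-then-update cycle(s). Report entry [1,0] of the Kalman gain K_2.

step 1: x^-=[-3.4233, -1.7100]  P^-=[0.6444 0.1737; 0.1737 0.8300]  H_jac=[0.1168 -0.2338]  S=[0.1747]  K=[0.1984; -0.9948]  nu=[-1.1049]  x^+=[-3.6425, -0.6109]  P^+=[0.6376 0.2082; 0.2082 0.6572]
step 2: x^-=[-3.7830, -0.6109]  P^-=[1.0381 0.3903; 0.3903 0.8972]  H_jac=[0.0416 -0.2576]  S=[0.1830]  K=[-0.3135; -1.1744]  nu=[0.3815]  x^+=[-3.9026, -1.0589]  P^+=[1.0201 0.3229; 0.3229 0.6448]

K[1,0] = -1.1744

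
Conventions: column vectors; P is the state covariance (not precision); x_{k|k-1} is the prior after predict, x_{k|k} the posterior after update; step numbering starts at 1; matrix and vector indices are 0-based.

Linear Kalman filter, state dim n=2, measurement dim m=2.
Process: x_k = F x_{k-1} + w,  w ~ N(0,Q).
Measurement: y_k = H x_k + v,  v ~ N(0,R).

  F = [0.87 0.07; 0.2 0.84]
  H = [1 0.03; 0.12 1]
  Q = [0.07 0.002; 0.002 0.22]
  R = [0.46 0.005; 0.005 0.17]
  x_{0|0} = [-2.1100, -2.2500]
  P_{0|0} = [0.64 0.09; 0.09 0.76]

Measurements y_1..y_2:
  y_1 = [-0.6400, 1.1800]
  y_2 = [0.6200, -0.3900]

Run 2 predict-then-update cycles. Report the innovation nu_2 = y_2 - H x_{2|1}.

step 1: x^-=[-1.9932, -2.3120]  P^-=[0.5691 0.2251; 0.2251 0.8121]  S=[1.0433 0.3235; 0.3235 1.0443]  K=[0.5142 0.1216; -0.0112 0.8070]  nu=[1.4226, 3.7312]  x^+=[-0.8079, 0.6830]  P^+=[0.2373 -0.0052; -0.0052 0.1378]
step 2: x^-=[-0.6551, 0.4122]  P^-=[0.2497 0.0475; 0.0475 0.3249]  S=[0.7128 0.0924; 0.0924 0.5099]  K=[0.3406 0.0902; -0.0038 0.6491]  nu=[1.2627, -0.7236]  x^+=[-0.2903, -0.0623]  P^+=[0.1572 -0.0018; -0.0018 0.1105]

innov = [1.2627, -0.7236]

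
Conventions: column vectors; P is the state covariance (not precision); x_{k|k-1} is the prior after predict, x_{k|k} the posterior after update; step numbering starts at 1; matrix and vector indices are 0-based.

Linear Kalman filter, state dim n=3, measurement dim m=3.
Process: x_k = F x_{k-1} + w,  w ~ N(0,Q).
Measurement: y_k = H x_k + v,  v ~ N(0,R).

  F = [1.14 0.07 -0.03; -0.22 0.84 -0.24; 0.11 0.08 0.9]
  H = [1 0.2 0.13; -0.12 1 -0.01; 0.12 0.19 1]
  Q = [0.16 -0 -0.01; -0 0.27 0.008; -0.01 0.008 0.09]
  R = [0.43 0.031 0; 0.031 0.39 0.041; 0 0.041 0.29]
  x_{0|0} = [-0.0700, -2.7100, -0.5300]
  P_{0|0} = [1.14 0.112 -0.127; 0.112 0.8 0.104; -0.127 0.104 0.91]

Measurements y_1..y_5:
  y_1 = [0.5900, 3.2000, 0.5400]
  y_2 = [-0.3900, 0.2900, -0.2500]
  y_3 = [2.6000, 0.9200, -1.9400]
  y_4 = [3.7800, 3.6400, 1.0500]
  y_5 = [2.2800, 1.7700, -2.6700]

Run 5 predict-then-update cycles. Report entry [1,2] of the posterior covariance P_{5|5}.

P_post[1,2] = -0.0096

step 1: x^-=[-0.2536, -2.1338, -0.7015]  P^-=[1.6724 -0.0973 0.0004; -0.0973 0.8453 -0.0489; 0.0004 -0.0489 0.8378]  S=[2.1090 -0.1029 0.3103; -0.1029 1.2838 0.1109; 0.3103 0.1109 1.1595]  K=[0.7809 -0.1664 -0.0356; 0.0631 0.6725 0.0051; -0.0678 -0.1143 0.7437]  nu=[1.3616, 5.2964, 1.6774]  x^+=[-0.1315, 1.5227, -0.1518]  P^+=[0.3385 -0.0021 -0.0574; -0.0021 0.2640 -0.0209; -0.0574 -0.0209 0.2218]
step 2: x^-=[-0.0388, 1.3444, -0.0292]  P^-=[0.6051 -0.0536 -0.0322; -0.0536 0.4886 -0.0330; -0.0322 -0.0330 0.2611]  S=[1.0275 0.0001 0.0735; 0.0001 0.9007 0.0882; 0.0735 0.0882 0.5547]  K=[0.5743 -0.1398 0.0006; 0.0385 0.5495 0.0037; -0.0384 -0.0813 0.4704]  nu=[-0.6163, -1.0593, -0.4716]  x^+=[-0.2449, 0.7368, -0.1412]  P^+=[0.2485 -0.0072 -0.0340; -0.0072 0.2146 -0.0163; -0.0340 -0.0163 0.1403]
step 3: x^-=[-0.2234, 0.7067, -0.0951]  P^-=[0.4854 -0.0457 -0.0179; -0.0457 0.4472 -0.0188; -0.0179 -0.0188 0.1988]  S=[0.9127 0.0153 0.0689; 0.0153 0.8555 0.0959; 0.0689 0.0959 0.4984]  K=[0.5202 -0.1326 0.0171; 0.0352 0.5270 0.0154; -0.0248 -0.0666 0.4036]  nu=[2.6944, 0.1856, -1.9524]  x^+=[1.1201, 0.8691, -0.9622]  P^+=[0.2246 -0.0082 -0.0259; -0.0082 0.2061 -0.0121; -0.0259 -0.0121 0.1197]
step 4: x^-=[1.3666, 0.7146, -0.6732]  P^-=[0.4535 -0.0436 -0.0119; -0.0436 0.4384 -0.0132; -0.0119 -0.0132 0.1840]  S=[0.8829 0.0200 0.0706; 0.0200 0.8457 0.1000; 0.0706 0.1000 0.4865]  K=[0.5030 -0.1306 0.0242; 0.0344 0.5214 0.0212; -0.0188 -0.0612 0.3854]  nu=[2.3580, 3.0827, 1.4235]  x^+=[2.1845, 2.4333, -0.3575]  P^+=[0.2169 -0.0085 -0.0228; -0.0085 0.2042 -0.0102; -0.0228 -0.0102 0.1139]
step 5: x^-=[2.6714, 1.6492, 0.1132]  P^-=[0.4432 -0.0431 -0.0095; -0.0431 0.4360 -0.0112; -0.0095 -0.0112 0.1801]  S=[0.8734 0.0215 0.0718; 0.0215 0.8430 0.1014; 0.0718 0.1014 0.4837]  K=[0.4972 -0.1301 0.0269; 0.0341 0.5198 0.0233; -0.0164 -0.0594 0.3805]  nu=[-0.7360, 0.4425, -3.4171]  x^+=[2.1560, 1.7744, -1.2011]  P^+=[0.2143 -0.0087 -0.0216; -0.0087 0.2036 -0.0096; -0.0216 -0.0096 0.1123]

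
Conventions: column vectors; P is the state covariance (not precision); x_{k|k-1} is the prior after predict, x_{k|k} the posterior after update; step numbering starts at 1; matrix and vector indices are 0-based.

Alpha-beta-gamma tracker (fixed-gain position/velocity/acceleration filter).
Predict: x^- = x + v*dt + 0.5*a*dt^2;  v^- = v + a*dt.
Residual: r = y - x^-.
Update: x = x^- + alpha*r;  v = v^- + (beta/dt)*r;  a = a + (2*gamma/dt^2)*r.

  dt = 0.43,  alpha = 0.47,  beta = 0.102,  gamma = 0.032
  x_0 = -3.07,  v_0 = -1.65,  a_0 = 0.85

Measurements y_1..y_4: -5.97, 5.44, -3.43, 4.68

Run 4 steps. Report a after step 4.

step 1: x_pred=-3.7009  r=-2.2691  x^+=-4.7674  v^+=-1.8227  a^+=0.0646
step 2: x_pred=-5.5452  r=10.9852  x^+=-0.3822  v^+=0.8108  a^+=3.8669
step 3: x_pred=0.3240  r=-3.7540  x^+=-1.4404  v^+=1.5831  a^+=2.5676
step 4: x_pred=-0.5223  r=5.2023  x^+=1.9228  v^+=3.9212  a^+=4.3682

a_post = 4.3682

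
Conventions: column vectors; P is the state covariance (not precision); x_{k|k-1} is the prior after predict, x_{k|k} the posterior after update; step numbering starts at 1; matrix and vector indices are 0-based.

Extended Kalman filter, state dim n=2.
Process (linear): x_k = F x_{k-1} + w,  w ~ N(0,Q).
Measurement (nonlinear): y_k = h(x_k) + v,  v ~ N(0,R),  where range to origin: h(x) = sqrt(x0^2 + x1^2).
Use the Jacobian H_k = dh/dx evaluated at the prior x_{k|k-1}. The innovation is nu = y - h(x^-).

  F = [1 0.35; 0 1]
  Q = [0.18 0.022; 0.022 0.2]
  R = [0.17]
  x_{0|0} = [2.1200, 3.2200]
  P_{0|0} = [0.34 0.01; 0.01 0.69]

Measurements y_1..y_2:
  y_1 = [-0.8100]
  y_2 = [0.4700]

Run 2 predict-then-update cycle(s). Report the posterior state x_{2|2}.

step 1: x^-=[3.2470, 3.2200]  P^-=[0.6115 0.2735; 0.2735 0.8900]  H_jac=[0.7101 0.7041]  S=[1.1931]  K=[0.5254; 0.6880]  nu=[-5.3829]  x^+=[0.4191, -0.4836]  P^+=[0.2822 -0.1578; -0.1578 0.3252]
step 2: x^-=[0.2498, -0.4836]  P^-=[0.3916 -0.0219; -0.0219 0.5252]  H_jac=[0.4589 -0.8885]  S=[0.6850]  K=[0.2908; -0.6960]  nu=[-0.0743]  x^+=[0.2282, -0.4319]  P^+=[0.3337 0.1167; 0.1167 0.1934]

x_post = [0.2282, -0.4319]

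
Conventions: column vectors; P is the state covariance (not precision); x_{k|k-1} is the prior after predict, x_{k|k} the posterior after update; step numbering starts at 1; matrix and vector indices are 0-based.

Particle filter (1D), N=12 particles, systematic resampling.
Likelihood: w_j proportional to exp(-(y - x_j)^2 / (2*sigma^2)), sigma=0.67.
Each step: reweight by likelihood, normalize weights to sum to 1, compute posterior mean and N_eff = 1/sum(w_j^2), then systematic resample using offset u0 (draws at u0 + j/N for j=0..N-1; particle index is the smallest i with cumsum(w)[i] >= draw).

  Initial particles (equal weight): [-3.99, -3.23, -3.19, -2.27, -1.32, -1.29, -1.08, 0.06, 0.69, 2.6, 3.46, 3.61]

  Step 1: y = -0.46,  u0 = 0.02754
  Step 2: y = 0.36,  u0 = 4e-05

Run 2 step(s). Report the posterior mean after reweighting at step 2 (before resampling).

post_mean = 0.0368

step 1: w=[0.0000, 0.0001, 0.0001, 0.0102, 0.1720, 0.1820, 0.2555, 0.2901, 0.0899, 0.0000, 0.0000, 0.0000]  mean=-0.6821  Neff=4.5374  idx=[4, 4, 5, 5, 5, 6, 6, 6, 7, 7, 7, 8]
step 2: w=[0.0104, 0.0104, 0.0117, 0.0117, 0.0117, 0.0241, 0.0241, 0.0241, 0.2191, 0.2191, 0.2191, 0.2146]  mean=0.0368  Neff=5.1964  idx=[0, 6, 8, 8, 8, 9, 9, 10, 10, 10, 11, 11]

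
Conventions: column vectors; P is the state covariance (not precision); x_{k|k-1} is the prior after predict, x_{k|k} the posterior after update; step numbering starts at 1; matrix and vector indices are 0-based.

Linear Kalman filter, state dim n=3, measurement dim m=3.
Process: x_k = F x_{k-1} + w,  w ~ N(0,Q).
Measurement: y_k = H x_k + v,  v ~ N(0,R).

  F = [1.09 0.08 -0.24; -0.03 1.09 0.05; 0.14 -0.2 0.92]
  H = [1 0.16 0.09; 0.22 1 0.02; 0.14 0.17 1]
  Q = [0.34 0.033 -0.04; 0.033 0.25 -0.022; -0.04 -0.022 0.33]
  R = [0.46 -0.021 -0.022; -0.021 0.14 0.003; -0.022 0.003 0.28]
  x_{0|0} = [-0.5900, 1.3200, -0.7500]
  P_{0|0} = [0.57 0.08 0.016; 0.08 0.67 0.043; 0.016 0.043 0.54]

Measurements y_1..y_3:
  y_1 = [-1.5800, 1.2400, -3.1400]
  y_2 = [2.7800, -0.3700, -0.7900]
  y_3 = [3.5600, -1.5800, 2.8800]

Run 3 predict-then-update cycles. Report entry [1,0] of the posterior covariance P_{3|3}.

P_post[1,0] = -0.0710

step 1: x^-=[-0.3575, 1.4190, -1.0366]  P^-=[1.0565 0.1511 -0.0788; 0.1511 1.0473 -0.0906; -0.0788 -0.0906 0.8088]  S=[1.5815 0.5253 0.1606; 0.5253 1.3009 0.1481; 0.1606 0.1481 1.0942]  K=[0.6725 0.0238 -0.0153; -0.0910 0.8665 -0.0047; -0.0424 -0.1377 0.7399]  nu=[-1.3562, -0.0796, -2.2946]  x^+=[-1.2364, 1.4841, -2.6660]  P^+=[0.3269 -0.0817 -0.0509; -0.0817 0.1414 -0.0093; -0.0509 -0.0093 0.2164]
step 2: x^-=[-0.5891, 1.5215, -2.9227]  P^-=[0.7544 -0.0656 -0.0737; -0.0656 0.4233 -0.0654; -0.0737 -0.0654 0.5201]  S=[1.1933 0.1367 0.0432; 0.1367 0.5679 0.0149; 0.0432 0.0149 0.7812]  K=[0.6151 0.0263 -0.0080; -0.0874 0.7390 -0.0126; -0.0394 -0.1328 0.6431]  nu=[3.3887, -1.7034, 1.9565]  x^+=[1.4350, -0.0581, -1.5717]  P^+=[0.2985 -0.0740 -0.0449; -0.0740 0.1217 -0.0097; -0.0449 -0.0097 0.1885]
step 3: x^-=[1.9367, -0.1850, -1.2334]  P^-=[0.7172 -0.0564 -0.0674; -0.0564 0.3993 -0.0616; -0.0674 -0.0616 0.4964]  S=[1.1595 0.1347 0.0440; 0.1347 0.5463 0.0161; 0.0440 0.0161 0.7595]  K=[0.6017 0.0348 -0.0048; -0.0823 0.7266 -0.0127; -0.0369 -0.1312 0.6323]  nu=[1.7639, -1.7964, 3.8737]  x^+=[2.9169, -1.6847, 1.3866]  P^+=[0.2914 -0.0710 -0.0432; -0.0710 0.1192 -0.0099; -0.0432 -0.0099 0.1852]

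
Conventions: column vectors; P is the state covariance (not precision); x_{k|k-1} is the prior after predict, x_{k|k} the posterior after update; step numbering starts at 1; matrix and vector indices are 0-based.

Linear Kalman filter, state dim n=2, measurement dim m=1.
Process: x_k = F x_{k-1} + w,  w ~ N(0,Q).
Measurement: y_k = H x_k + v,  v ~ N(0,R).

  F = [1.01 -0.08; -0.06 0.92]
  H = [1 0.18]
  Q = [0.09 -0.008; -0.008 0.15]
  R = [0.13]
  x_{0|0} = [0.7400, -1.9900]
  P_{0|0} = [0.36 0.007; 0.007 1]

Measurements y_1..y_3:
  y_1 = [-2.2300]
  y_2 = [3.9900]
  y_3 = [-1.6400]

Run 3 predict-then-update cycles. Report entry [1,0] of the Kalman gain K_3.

K[1,0] = -0.2989

step 1: x^-=[0.9066, -1.8752]  P^-=[0.4625 -0.0969; -0.0969 0.9969]  S=[0.5899]  K=[0.7544; 0.1400]  nu=[-2.7991]  x^+=[-1.2051, -2.2670]  P^+=[0.1267 -0.1592; -0.1592 0.9854]
step 2: x^-=[-1.0358, -2.0133]  P^-=[0.2513 -0.2369; -0.2369 1.0020]  S=[0.3285]  K=[0.6352; -0.1720]  nu=[5.3882]  x^+=[2.3869, -2.9401]  P^+=[0.1188 -0.2010; -0.2010 0.9923]
step 3: x^-=[2.6459, -2.8481]  P^-=[0.2500 -0.2759; -0.2759 1.0125]  S=[0.3134]  K=[0.6390; -0.2989]  nu=[-3.7733]  x^+=[0.2346, -1.7202]  P^+=[0.1220 -0.2161; -0.2161 0.9845]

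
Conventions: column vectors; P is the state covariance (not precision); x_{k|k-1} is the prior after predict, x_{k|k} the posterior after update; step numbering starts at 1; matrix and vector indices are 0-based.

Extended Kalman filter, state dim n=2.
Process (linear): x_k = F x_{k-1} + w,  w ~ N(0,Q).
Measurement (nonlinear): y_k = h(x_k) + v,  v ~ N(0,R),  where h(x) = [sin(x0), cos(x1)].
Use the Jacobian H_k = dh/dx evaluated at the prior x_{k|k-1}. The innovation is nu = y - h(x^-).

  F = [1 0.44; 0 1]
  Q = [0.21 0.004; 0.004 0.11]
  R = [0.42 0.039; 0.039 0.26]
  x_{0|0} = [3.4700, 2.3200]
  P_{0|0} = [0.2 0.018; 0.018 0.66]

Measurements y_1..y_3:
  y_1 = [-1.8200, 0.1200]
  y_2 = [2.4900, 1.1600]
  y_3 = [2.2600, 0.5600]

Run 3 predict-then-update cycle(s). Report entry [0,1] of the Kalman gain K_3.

K[0,1] = -0.2105

step 1: x^-=[4.4908, 2.3200]  P^-=[0.5536 0.3124; 0.3124 0.7700]  H_jac=[-0.2198 0.0000; 0.0000 -0.7322]  S=[0.4467 0.0893; 0.0893 0.6728]  K=[-0.2100 -0.3121; 0.0141 -0.8398]  nu=[-0.8445, 0.8011]  x^+=[4.4181, 1.6353]  P^+=[0.4567 0.1220; 0.1220 0.2975]
step 2: x^-=[5.1376, 1.6353]  P^-=[0.8316 0.2569; 0.2569 0.4075]  H_jac=[0.4125 0.0000; 0.0000 -0.9979]  S=[0.5615 -0.0668; -0.0668 0.6658]  K=[0.5720 -0.3277; 0.1175 -0.5990]  nu=[3.4009, 1.2245]  x^+=[6.6818, 1.3016]  P^+=[0.5514 0.0630; 0.0630 0.1515]
step 3: x^-=[7.2545, 1.3016]  P^-=[0.8462 0.1337; 0.1337 0.2615]  H_jac=[0.5642 0.0000; 0.0000 -0.9640]  S=[0.6894 -0.0337; -0.0337 0.5030]  K=[0.6823 -0.2105; 0.0852 -0.4954]  nu=[1.4344, 0.2940]  x^+=[8.1712, 1.2781]  P^+=[0.4933 0.0292; 0.0292 0.1302]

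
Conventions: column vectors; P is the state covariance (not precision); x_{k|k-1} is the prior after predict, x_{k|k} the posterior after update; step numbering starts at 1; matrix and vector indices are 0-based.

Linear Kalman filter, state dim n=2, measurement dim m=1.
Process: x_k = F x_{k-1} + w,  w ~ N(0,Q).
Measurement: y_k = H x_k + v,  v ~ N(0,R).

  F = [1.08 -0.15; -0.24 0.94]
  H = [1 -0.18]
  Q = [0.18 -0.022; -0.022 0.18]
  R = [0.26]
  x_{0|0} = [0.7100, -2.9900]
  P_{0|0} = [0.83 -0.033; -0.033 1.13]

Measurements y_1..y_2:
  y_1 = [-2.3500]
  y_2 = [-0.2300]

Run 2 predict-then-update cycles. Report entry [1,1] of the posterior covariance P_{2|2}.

P_post[1,1] = 0.8894

step 1: x^-=[1.2153, -2.9810]  P^-=[1.1842 -0.4312; -0.4312 1.2412]  S=[1.6397]  K=[0.7696; -0.3992]  nu=[-4.1019]  x^+=[-1.9414, -1.3435]  P^+=[0.2132 0.0726; 0.0726 0.9799]
step 2: x^-=[-1.8952, -0.7970]  P^-=[0.4272 -0.1391; -0.1391 1.0253]  S=[0.7705]  K=[0.5869; -0.4201]  nu=[1.5217]  x^+=[-1.0021, -1.4362]  P^+=[0.1618 0.0509; 0.0509 0.8894]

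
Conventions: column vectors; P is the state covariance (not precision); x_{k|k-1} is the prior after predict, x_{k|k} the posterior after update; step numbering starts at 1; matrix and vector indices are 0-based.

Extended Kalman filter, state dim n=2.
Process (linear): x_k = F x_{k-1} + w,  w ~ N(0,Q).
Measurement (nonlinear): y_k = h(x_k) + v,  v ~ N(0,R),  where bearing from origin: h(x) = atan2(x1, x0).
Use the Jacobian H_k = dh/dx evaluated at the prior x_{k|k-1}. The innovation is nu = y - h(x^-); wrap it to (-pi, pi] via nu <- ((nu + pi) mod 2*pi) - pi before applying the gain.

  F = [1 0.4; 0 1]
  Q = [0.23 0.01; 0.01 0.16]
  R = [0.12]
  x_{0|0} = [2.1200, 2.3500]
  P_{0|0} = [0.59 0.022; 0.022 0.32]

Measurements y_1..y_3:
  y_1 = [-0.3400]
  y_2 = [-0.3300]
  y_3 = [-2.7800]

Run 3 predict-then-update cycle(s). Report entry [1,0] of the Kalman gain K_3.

step 1: x^-=[3.0600, 2.3500]  P^-=[0.8888 0.1600; 0.1600 0.4800]  H_jac=[-0.1579 0.2056]  S=[0.1520]  K=[-0.7065; 0.4828]  nu=[-0.9949]  x^+=[3.7629, 1.8696]  P^+=[0.8129 0.2119; 0.2119 0.4446]
step 2: x^-=[4.5108, 1.8696]  P^-=[1.2835 0.3997; 0.3997 0.6046]  H_jac=[-0.0784 0.1892]  S=[0.1377]  K=[-0.1818; 0.6031]  nu=[-0.7229]  x^+=[4.6422, 1.4336]  P^+=[1.2790 0.4148; 0.4148 0.5545]
step 3: x^-=[5.2157, 1.4336]  P^-=[1.9295 0.6466; 0.6466 0.7145]  H_jac=[-0.0490 0.1783]  S=[0.1360]  K=[0.1523; 0.7033]  nu=[-3.0482]  x^+=[4.7515, -0.7103]  P^+=[1.9264 0.6320; 0.6320 0.6472]

K[1,0] = 0.7033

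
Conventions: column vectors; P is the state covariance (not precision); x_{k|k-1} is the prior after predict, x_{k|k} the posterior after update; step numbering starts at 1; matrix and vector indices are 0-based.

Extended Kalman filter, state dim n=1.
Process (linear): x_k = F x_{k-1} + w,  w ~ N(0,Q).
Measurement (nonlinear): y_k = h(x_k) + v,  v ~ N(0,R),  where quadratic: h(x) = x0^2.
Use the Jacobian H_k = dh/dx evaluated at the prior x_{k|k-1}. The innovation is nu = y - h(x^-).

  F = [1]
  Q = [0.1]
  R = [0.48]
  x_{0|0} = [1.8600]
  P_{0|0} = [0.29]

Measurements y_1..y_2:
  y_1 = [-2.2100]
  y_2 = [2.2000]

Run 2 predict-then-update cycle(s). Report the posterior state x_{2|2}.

step 1: x^-=[1.8600]  P^-=[0.3900]  H_jac=[3.7200]  S=[5.8770]  K=[0.2469]  nu=[-5.6696]  x^+=[0.4604]  P^+=[0.0319]
step 2: x^-=[0.4604]  P^-=[0.1319]  H_jac=[0.9208]  S=[0.5918]  K=[0.2052]  nu=[1.9880]  x^+=[0.8682]  P^+=[0.1069]

x_post = [0.8682]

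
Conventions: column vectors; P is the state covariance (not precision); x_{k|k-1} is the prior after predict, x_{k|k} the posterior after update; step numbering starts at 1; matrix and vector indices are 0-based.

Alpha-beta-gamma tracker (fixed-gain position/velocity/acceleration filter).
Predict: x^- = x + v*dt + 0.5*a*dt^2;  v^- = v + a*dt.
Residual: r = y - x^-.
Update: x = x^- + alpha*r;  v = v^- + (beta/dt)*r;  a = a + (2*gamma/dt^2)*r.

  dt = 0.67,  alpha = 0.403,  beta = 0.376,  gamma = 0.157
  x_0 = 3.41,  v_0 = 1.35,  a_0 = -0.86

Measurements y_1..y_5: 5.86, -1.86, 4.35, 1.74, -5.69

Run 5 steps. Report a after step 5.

a_post = -2.6060

step 1: x_pred=4.1215  r=1.7385  x^+=4.8221  v^+=1.7495  a^+=0.3561
step 2: x_pred=6.0742  r=-7.9342  x^+=2.8767  v^+=-2.4646  a^+=-5.1938
step 3: x_pred=0.0597  r=4.2903  x^+=1.7887  v^+=-3.5367  a^+=-2.1927
step 4: x_pred=-1.0731  r=2.8131  x^+=0.0606  v^+=-3.4272  a^+=-0.2250
step 5: x_pred=-2.2861  r=-3.4039  x^+=-3.6579  v^+=-5.4882  a^+=-2.6060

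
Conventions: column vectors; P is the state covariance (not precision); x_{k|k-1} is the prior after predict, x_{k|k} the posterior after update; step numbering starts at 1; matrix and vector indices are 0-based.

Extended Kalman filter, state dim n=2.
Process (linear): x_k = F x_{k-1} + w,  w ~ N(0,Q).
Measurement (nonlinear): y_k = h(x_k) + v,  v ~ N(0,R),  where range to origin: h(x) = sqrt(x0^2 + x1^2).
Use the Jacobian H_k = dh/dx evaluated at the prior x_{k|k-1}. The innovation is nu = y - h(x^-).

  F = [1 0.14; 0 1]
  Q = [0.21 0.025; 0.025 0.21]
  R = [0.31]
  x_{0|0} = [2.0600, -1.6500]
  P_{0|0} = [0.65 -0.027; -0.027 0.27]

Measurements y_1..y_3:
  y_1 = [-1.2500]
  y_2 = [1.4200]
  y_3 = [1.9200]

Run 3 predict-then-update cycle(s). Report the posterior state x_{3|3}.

step 1: x^-=[1.8290, -1.6500]  P^-=[0.8577 0.0358; 0.0358 0.4800]  H_jac=[0.7425 -0.6698]  S=[0.9626]  K=[0.6367; -0.3064]  nu=[-3.7133]  x^+=[-0.5352, -0.5123]  P^+=[0.4675 0.2236; 0.2236 0.3896]
step 2: x^-=[-0.6069, -0.5123]  P^-=[0.7478 0.3031; 0.3031 0.5996]  H_jac=[-0.7641 -0.6450]  S=[1.2950]  K=[-0.5922; -0.4776]  nu=[0.6258]  x^+=[-0.9775, -0.8112]  P^+=[0.2936 -0.0631; -0.0631 0.3043]
step 3: x^-=[-1.0911, -0.8112]  P^-=[0.4918 0.0045; 0.0045 0.5143]  H_jac=[-0.8025 -0.5966]  S=[0.8141]  K=[-0.4881; -0.3813]  nu=[0.5604]  x^+=[-1.3646, -1.0249]  P^+=[0.2979 -0.1471; -0.1471 0.3959]

x_post = [-1.3646, -1.0249]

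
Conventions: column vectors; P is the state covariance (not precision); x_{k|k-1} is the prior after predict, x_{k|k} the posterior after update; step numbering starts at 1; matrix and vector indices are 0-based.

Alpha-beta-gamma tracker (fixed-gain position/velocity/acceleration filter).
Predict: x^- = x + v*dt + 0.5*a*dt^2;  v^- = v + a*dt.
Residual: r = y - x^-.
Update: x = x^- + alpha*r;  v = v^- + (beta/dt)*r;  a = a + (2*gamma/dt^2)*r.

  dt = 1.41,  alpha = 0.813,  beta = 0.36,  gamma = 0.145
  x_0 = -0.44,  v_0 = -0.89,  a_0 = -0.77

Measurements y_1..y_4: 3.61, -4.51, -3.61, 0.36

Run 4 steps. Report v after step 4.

step 1: x_pred=-2.4603  r=6.0703  x^+=2.4749  v^+=-0.4258  a^+=0.1155
step 2: x_pred=1.9892  r=-6.4992  x^+=-3.2946  v^+=-1.9224  a^+=-0.8326
step 3: x_pred=-6.8328  r=3.2228  x^+=-4.2127  v^+=-2.2735  a^+=-0.3625
step 4: x_pred=-7.7785  r=8.1385  x^+=-1.1619  v^+=-0.7066  a^+=0.8247

v_post = -0.7066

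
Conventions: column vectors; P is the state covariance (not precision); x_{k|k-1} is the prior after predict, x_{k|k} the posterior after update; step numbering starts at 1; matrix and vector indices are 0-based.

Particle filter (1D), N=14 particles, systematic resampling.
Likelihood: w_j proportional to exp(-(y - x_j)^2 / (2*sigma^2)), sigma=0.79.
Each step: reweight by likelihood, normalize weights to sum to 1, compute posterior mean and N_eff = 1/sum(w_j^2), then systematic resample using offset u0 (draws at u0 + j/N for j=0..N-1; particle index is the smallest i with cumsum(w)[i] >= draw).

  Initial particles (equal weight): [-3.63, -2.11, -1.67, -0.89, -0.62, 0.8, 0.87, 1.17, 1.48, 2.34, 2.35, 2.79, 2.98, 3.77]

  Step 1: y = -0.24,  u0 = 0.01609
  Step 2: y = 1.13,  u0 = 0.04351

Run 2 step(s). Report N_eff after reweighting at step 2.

step 1: w=[0.0000, 0.0205, 0.0657, 0.2409, 0.3010, 0.1421, 0.1259, 0.0687, 0.0316, 0.0016, 0.0016, 0.0002, 0.0001, 0.0000]  mean=-0.1954  Neff=5.1238  idx=[1, 3, 3, 3, 3, 4, 4, 4, 4, 5, 5, 6, 6, 7]
step 2: w=[0.0000, 0.0073, 0.0073, 0.0073, 0.0073, 0.0165, 0.0165, 0.0165, 0.0165, 0.1755, 0.1755, 0.1814, 0.1814, 0.1912]  mean=0.7533  Neff=6.0513  idx=[5, 9, 9, 9, 10, 10, 11, 11, 11, 12, 12, 13, 13, 13]

N_eff = 6.0513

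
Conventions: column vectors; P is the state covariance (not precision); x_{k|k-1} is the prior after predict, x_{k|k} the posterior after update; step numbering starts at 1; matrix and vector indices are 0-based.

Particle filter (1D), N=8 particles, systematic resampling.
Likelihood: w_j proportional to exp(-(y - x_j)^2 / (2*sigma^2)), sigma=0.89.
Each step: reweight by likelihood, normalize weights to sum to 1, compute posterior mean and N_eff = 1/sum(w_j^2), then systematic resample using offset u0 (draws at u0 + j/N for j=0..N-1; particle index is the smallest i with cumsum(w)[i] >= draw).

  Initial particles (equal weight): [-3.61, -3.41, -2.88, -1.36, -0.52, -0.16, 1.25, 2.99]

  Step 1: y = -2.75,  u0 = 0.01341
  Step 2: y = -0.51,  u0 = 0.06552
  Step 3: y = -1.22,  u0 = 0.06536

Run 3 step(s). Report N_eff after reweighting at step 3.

N_eff = 7.3270

step 1: w=[0.2297, 0.2783, 0.3625, 0.1082, 0.0159, 0.0053, 0.0000, 0.0000]  mean=-2.9788  Neff=3.6542  idx=[0, 0, 1, 1, 2, 2, 2, 3]
step 2: w=[0.0032, 0.0032, 0.0067, 0.0067, 0.0393, 0.0393, 0.0393, 0.8624]  mean=-1.5808  Neff=1.3360  idx=[5, 7, 7, 7, 7, 7, 7, 7]
step 3: w=[0.0248, 0.1393, 0.1393, 0.1393, 0.1393, 0.1393, 0.1393, 0.1393]  mean=-1.3977  Neff=7.3270  idx=[1, 2, 3, 3, 4, 5, 6, 7]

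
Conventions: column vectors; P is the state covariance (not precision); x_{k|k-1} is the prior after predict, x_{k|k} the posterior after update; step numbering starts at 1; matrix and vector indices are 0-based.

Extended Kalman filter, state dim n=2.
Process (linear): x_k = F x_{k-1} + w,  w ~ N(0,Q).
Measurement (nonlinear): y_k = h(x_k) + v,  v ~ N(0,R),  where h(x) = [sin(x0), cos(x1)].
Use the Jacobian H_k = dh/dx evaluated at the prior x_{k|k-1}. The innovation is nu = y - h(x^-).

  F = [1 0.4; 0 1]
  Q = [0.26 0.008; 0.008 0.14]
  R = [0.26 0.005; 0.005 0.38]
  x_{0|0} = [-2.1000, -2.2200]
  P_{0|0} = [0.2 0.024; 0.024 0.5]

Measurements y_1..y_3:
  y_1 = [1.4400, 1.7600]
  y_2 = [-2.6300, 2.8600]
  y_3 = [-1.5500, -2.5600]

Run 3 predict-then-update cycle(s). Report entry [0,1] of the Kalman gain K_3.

K[0,1] = -0.1900

step 1: x^-=[-2.9880, -2.2200]  P^-=[0.5592 0.2320; 0.2320 0.6400]  H_jac=[-0.9882 0.0000; 0.0000 0.7966]  S=[0.8061 -0.1776; -0.1776 0.7861]  K=[-0.6669 0.0844; -0.1489 0.6149]  nu=[1.5930, 2.3646]  x^+=[-3.8509, -1.0033]  P^+=[0.1750 0.0361; 0.0361 0.2924]
step 2: x^-=[-4.2522, -1.0033]  P^-=[0.5107 0.1610; 0.1610 0.4324]  H_jac=[-0.4441 0.0000; 0.0000 0.8433]  S=[0.3607 -0.0553; -0.0553 0.6875]  K=[-0.6059 0.1488; -0.1184 0.5209]  nu=[-3.5260, 2.3225]  x^+=[-1.7702, 0.6238]  P^+=[0.3531 0.0635; 0.0635 0.2340]
step 3: x^-=[-1.5207, 0.6238]  P^-=[0.7013 0.1651; 0.1651 0.3740]  H_jac=[0.0501 0.0000; 0.0000 -0.5841]  S=[0.2618 0.0002; 0.0002 0.5076]  K=[0.1343 -0.1900; 0.0319 -0.4304]  nu=[-0.5513, -3.3717]  x^+=[-0.9542, 2.0574]  P^+=[0.6782 0.1224; 0.1224 0.2797]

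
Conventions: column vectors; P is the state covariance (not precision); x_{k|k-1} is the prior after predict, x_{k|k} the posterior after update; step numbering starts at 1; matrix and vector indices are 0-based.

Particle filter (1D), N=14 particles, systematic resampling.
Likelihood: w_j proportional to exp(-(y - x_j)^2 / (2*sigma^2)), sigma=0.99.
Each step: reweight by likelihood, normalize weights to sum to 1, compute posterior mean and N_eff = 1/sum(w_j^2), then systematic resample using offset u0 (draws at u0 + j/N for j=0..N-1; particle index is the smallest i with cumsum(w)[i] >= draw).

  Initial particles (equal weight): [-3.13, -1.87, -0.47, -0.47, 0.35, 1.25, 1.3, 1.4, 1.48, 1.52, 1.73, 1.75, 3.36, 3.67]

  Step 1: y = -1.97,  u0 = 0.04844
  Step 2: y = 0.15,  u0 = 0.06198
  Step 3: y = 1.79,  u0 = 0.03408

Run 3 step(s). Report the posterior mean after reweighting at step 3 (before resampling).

step 1: w=[0.2272, 0.4491, 0.1432, 0.1432, 0.0290, 0.0023, 0.0019, 0.0014, 0.0010, 0.0009, 0.0004, 0.0004, 0.0000, 0.0000]  mean=-1.6637  Neff=3.3882  idx=[0, 0, 0, 1, 1, 1, 1, 1, 1, 2, 2, 3, 3, 4]
step 2: w=[0.0008, 0.0008, 0.0008, 0.0248, 0.0248, 0.0248, 0.0248, 0.0248, 0.0248, 0.1635, 0.1635, 0.1635, 0.1635, 0.1949]  mean=-0.5251  Neff=6.7321  idx=[5, 8, 9, 9, 10, 10, 11, 11, 11, 12, 12, 13, 13, 13]
step 3: w=[0.0006, 0.0006, 0.0432, 0.0432, 0.0432, 0.0432, 0.0432, 0.0432, 0.0432, 0.0432, 0.0432, 0.2032, 0.2032, 0.2032]  mean=0.0282  Neff=7.1062  idx=[2, 4, 6, 7, 9, 11, 11, 11, 12, 12, 12, 13, 13, 13]

post_mean = 0.0282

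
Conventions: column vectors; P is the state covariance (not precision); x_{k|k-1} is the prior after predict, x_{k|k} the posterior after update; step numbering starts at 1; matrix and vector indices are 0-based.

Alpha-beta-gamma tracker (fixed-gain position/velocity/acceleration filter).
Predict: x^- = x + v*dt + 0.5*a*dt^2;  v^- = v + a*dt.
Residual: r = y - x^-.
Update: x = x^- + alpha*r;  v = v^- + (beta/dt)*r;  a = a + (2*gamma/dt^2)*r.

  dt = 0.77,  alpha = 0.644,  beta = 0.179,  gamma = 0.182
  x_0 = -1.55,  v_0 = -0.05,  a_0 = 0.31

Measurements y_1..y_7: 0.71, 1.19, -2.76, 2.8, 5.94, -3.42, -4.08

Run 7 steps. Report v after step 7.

v_post = -3.6930

step 1: x_pred=-1.4966  r=2.2066  x^+=-0.0755  v^+=0.7017  a^+=1.6647
step 2: x_pred=0.9582  r=0.2318  x^+=1.1075  v^+=2.0374  a^+=1.8070
step 3: x_pred=3.2119  r=-5.9719  x^+=-0.6340  v^+=2.0405  a^+=-1.8594
step 4: x_pred=0.3860  r=2.4140  x^+=1.9406  v^+=1.1699  a^+=-0.3773
step 5: x_pred=2.7296  r=3.2104  x^+=4.7971  v^+=1.6257  a^+=1.5937
step 6: x_pred=6.5213  r=-9.9413  x^+=0.1191  v^+=0.5418  a^+=-4.5096
step 7: x_pred=-0.8006  r=-3.2794  x^+=-2.9125  v^+=-3.6930  a^+=-6.5230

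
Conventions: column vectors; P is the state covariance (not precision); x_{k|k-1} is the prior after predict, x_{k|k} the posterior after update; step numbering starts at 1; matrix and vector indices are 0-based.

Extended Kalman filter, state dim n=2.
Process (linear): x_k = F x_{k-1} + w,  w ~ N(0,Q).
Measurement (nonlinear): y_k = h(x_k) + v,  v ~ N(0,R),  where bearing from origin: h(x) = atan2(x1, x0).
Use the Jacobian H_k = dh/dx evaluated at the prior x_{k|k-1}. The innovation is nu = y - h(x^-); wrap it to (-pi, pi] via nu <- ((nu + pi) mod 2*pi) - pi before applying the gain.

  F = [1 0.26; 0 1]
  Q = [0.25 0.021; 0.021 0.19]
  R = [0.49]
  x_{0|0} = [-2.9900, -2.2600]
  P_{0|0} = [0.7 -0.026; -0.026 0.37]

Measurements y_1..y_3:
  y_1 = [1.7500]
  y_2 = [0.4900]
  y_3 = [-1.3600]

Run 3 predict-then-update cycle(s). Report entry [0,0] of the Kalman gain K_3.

step 1: x^-=[-3.5776, -2.2600]  P^-=[0.9615 0.0912; 0.0912 0.5600]  H_jac=[0.1262 -0.1998]  S=[0.5231]  K=[0.1972; -0.1919]  nu=[-1.9550]  x^+=[-3.9630, -1.8849]  P^+=[0.9412 0.1110; 0.1110 0.5407]
step 2: x^-=[-4.4531, -1.8849]  P^-=[1.2854 0.2726; 0.2726 0.7307]  H_jac=[0.0806 -0.1904]  S=[0.5165]  K=[0.1001; -0.2269]  nu=[-3.0520]  x^+=[-4.7586, -1.1923]  P^+=[1.2803 0.2843; 0.2843 0.7041]
step 3: x^-=[-5.0687, -1.1923]  P^-=[1.7257 0.4884; 0.4884 0.8941]  H_jac=[0.0440 -0.1869]  S=[0.5166]  K=[-0.0298; -0.2820]  nu=[1.5506]  x^+=[-5.1149, -1.6296]  P^+=[1.7252 0.4840; 0.4840 0.8531]

K[0,0] = -0.0298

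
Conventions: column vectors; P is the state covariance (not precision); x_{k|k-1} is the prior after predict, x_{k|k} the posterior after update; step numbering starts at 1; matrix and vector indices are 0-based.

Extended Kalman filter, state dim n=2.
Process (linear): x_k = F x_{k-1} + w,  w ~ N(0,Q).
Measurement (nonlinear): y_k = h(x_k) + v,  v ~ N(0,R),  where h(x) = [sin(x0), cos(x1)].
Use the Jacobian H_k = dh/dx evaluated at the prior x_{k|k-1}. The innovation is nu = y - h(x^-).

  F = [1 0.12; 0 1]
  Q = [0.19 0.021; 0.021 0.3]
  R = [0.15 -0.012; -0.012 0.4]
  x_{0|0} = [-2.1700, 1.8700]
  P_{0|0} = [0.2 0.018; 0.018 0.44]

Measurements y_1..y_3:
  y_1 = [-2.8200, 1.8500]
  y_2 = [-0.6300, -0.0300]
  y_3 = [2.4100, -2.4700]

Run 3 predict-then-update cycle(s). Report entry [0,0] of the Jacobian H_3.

step 1: x^-=[-1.9456, 1.8700]  P^-=[0.4007 0.0918; 0.0918 0.7400]  H_jac=[-0.3661 0.0000; 0.0000 -0.9556]  S=[0.2037 0.0201; 0.0201 1.0757]  K=[-0.7133 -0.0682; -0.1003 -0.6555]  nu=[-1.8894, 2.1448]  x^+=[-0.7441, 0.6536]  P^+=[0.2900 0.0196; 0.0196 0.2731]
step 2: x^-=[-0.6657, 0.6536]  P^-=[0.4887 0.0734; 0.0734 0.5731]  H_jac=[0.7865 0.0000; 0.0000 -0.6080]  S=[0.4523 -0.0471; -0.0471 0.6119]  K=[0.8490 -0.0076; 0.0688 -0.5642]  nu=[-0.0124, -0.8239]  x^+=[-0.6700, 1.1176]  P^+=[0.1620 0.0217; 0.0217 0.3725]
step 3: x^-=[-0.5359, 1.1176]  P^-=[0.3626 0.0874; 0.0874 0.6725]  H_jac=[0.8598 0.0000; 0.0000 -0.8990]  S=[0.4181 -0.0796; -0.0796 0.9436]  K=[0.7418 -0.0207; 0.0588 -0.6358]  nu=[2.9206, -2.9078]  x^+=[1.6909, 3.1381]  P^+=[0.1297 0.0191; 0.0191 0.2837]

H_jac[0,0] = 0.8598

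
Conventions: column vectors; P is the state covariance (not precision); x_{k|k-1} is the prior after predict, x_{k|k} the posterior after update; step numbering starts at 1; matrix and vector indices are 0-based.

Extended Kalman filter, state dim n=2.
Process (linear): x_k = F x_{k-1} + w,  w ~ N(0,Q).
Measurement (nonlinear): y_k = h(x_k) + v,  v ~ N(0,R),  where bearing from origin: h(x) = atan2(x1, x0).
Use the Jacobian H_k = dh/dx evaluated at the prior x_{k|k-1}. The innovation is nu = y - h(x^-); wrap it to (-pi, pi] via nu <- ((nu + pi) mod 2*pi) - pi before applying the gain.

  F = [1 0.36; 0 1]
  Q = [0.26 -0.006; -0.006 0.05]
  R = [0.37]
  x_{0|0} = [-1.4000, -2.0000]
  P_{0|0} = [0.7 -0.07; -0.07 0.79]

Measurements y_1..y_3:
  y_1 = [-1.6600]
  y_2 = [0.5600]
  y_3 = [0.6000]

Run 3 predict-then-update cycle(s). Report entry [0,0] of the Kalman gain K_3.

K[0,0] = 0.6770

step 1: x^-=[-2.1200, -2.0000]  P^-=[1.0120 0.2084; 0.2084 0.8400]  H_jac=[0.2354 -0.2496]  S=[0.4539]  K=[0.4103; -0.3537]  nu=[0.7253]  x^+=[-1.8224, -2.2566]  P^+=[0.9356 0.2743; 0.2743 0.7832]
step 2: x^-=[-2.6348, -2.2566]  P^-=[1.4945 0.5502; 0.5502 0.8332]  H_jac=[0.1875 -0.2189]  S=[0.4173]  K=[0.3829; -0.1899]  nu=[2.9934]  x^+=[-1.4886, -2.8250]  P^+=[1.4334 0.5806; 0.5806 0.8181]
step 3: x^-=[-2.5056, -2.8250]  P^-=[2.2174 0.8691; 0.8691 0.8681]  H_jac=[0.1981 -0.1757]  S=[0.4233]  K=[0.6770; 0.0464]  nu=[2.8964]  x^+=[-0.5448, -2.6906]  P^+=[2.0234 0.8558; 0.8558 0.8672]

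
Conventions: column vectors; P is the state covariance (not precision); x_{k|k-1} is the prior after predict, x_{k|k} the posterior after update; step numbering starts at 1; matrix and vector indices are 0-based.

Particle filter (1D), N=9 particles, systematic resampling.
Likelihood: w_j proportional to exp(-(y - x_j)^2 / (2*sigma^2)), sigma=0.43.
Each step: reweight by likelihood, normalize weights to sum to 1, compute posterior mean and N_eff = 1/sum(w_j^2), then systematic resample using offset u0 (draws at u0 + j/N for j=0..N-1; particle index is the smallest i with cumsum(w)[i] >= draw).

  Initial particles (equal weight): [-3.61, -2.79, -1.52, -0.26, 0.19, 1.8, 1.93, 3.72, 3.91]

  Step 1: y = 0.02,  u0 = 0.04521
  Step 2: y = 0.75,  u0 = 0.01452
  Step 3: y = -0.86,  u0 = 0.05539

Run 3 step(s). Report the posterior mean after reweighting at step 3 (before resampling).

step 1: w=[0.0000, 0.0000, 0.0009, 0.4661, 0.5328, 0.0001, 0.0000, 0.0000, 0.0000]  mean=-0.0211  Neff=1.9954  idx=[3, 3, 3, 3, 4, 4, 4, 4, 4]
step 2: w=[0.0265, 0.0265, 0.0265, 0.0265, 0.1788, 0.1788, 0.1788, 0.1788, 0.1788]  mean=0.1424  Neff=6.1464  idx=[0, 4, 4, 5, 5, 6, 7, 7, 8]
step 3: w=[0.4821, 0.0647, 0.0647, 0.0647, 0.0647, 0.0647, 0.0647, 0.0647, 0.0647]  mean=-0.0269  Neff=3.7600  idx=[0, 0, 0, 0, 1, 2, 4, 6, 8]

post_mean = -0.0269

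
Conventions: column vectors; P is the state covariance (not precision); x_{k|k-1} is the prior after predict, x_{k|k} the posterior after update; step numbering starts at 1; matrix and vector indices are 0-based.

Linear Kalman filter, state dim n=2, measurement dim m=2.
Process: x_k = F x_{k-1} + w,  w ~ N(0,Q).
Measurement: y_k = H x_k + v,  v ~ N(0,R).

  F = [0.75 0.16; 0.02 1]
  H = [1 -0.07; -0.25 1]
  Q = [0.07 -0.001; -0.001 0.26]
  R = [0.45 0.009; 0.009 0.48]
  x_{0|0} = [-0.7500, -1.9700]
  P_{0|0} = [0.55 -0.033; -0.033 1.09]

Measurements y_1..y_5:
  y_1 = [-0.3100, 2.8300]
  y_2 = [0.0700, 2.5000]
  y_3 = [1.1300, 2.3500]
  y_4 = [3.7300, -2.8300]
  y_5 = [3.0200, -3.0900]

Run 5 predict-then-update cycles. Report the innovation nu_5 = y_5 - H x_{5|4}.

innov = [1.9668, -2.8129]

step 1: x^-=[-0.8777, -1.9850]  P^-=[0.3994 0.1568; 0.1568 1.3489]  S=[0.8340 -0.0257; -0.0257 1.7755]  K=[0.4669 0.0388; 0.0976 0.7391]  nu=[0.4287, 4.5956]  x^+=[-0.4990, 1.4533]  P^+=[0.2158 0.0768; 0.0768 0.3748]
step 2: x^-=[-0.1417, 1.4434]  P^-=[0.2194 0.1201; 0.1201 0.6380]  S=[0.6557 0.0316; 0.0316 1.0717]  K=[0.3193 0.0514; 0.0877 0.5647]  nu=[0.3128, 1.0212]  x^+=[0.0106, 2.0475]  P^+=[0.1487 0.0647; 0.0647 0.2880]
step 3: x^-=[0.3356, 2.0477]  P^-=[0.1765 0.0961; 0.0961 0.5507]  S=[0.6158 0.0241; 0.0241 0.9937]  K=[0.2740 0.0456; 0.0728 0.5283]  nu=[0.9378, 0.3862]  x^+=[0.6101, 2.3200]  P^+=[0.1276 0.0563; 0.0563 0.2683]
step 4: x^-=[0.8288, 2.3322]  P^-=[0.1622 0.0862; 0.0862 0.5306]  S=[0.6027 0.0191; 0.0191 0.9776]  K=[0.2577 0.0417; 0.0650 0.5194]  nu=[3.0645, -4.9550]  x^+=[1.4120, -0.0423]  P^+=[0.1200 0.0523; 0.0523 0.2630]
step 5: x^-=[1.0522, -0.0141]  P^-=[0.1568 0.0823; 0.0823 0.5251]  S=[0.5979 0.0168; 0.0168 0.9738]  K=[0.2515 0.0399; 0.0617 0.5171]  nu=[1.9668, -2.8129]  x^+=[1.4346, -1.3473]  P^+=[0.1171 0.0507; 0.0507 0.2614]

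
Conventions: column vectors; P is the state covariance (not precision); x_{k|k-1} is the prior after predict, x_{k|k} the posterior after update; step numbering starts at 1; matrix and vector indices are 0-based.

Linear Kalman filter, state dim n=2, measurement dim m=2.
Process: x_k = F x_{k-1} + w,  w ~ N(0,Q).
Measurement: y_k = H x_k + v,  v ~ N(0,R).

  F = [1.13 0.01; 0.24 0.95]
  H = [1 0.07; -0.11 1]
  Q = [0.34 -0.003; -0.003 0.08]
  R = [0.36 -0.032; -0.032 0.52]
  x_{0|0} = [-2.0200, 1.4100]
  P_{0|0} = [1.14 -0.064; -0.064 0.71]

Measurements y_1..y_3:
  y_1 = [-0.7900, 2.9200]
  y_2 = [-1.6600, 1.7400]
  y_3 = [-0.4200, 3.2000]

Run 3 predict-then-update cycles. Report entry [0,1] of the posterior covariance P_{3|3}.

step 1: x^-=[-2.2685, 0.8547]  P^-=[1.7943 0.2441; 0.2441 0.7573]  S=[2.1922 0.0658; 0.0658 1.2453]  K=[0.8265 -0.0062; 0.1181 0.5803]  nu=[1.4187, 1.8158]  x^+=[-1.1072, 2.0759]  P^+=[0.2975 0.0031; 0.0031 0.2983]
step 2: x^-=[-1.2304, 1.7064]  P^-=[0.7200 0.0838; 0.0838 0.3678]  S=[1.0935 -0.0023; -0.0023 0.8780]  K=[0.6638 0.0070; 0.1010 0.4086]  nu=[-0.5490, -0.1017]  x^+=[-1.5956, 1.6093]  P^+=[0.2381 0.0086; 0.0086 0.2102]
step 3: x^-=[-1.7869, 1.1459]  P^-=[0.6443 0.0728; 0.0728 0.2873]  S=[1.0159 -0.0105; -0.0105 0.7991]  K=[0.6393 0.0108; 0.0951 0.3508]  nu=[1.2867, 1.8575]  x^+=[-0.9441, 1.9199]  P^+=[0.2291 0.0104; 0.0104 0.1805]

P_post[0,1] = 0.0104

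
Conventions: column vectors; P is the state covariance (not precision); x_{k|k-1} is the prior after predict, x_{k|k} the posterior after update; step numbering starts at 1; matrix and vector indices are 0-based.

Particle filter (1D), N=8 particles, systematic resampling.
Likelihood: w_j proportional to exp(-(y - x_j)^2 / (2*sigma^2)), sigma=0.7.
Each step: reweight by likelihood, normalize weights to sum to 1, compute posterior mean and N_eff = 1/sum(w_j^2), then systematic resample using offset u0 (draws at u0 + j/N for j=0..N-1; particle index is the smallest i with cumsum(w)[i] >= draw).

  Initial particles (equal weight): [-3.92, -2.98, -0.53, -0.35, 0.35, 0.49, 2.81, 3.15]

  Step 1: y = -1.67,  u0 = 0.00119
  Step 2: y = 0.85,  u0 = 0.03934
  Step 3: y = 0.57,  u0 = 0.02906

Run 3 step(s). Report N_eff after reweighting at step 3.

N_eff = 7.7396

step 1: w=[0.0089, 0.2721, 0.4162, 0.2649, 0.0244, 0.0134, 0.0000, 0.0000]  mean=-1.1442  Neff=3.1414  idx=[0, 1, 1, 2, 2, 2, 3, 3]
step 2: w=[0.0000, 0.0000, 0.0000, 0.1610, 0.1610, 0.1610, 0.2585, 0.2585]  mean=-0.4369  Neff=4.7298  idx=[3, 4, 4, 5, 6, 6, 7, 7]
step 3: w=[0.1021, 0.1021, 0.1021, 0.1021, 0.1479, 0.1479, 0.1479, 0.1479]  mean=-0.4235  Neff=7.7396  idx=[0, 1, 2, 3, 4, 5, 6, 7]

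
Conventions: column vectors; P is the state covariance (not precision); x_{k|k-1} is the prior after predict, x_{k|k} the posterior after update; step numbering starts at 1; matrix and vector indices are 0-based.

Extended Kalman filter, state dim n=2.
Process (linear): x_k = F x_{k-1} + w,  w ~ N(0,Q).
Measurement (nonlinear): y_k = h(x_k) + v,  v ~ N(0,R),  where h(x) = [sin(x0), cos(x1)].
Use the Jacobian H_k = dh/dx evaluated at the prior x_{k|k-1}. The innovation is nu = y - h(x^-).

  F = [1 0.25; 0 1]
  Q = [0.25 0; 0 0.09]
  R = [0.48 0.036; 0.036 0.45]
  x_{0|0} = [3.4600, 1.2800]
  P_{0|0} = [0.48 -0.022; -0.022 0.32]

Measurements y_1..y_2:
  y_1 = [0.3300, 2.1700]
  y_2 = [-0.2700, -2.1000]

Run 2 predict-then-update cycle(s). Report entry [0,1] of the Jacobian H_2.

H_jac[0,1] = 0.0000

step 1: x^-=[3.7800, 1.2800]  P^-=[0.7390 0.0580; 0.0580 0.4100]  H_jac=[-0.8030 0.0000; 0.0000 -0.9580]  S=[0.9566 0.0806; 0.0806 0.8263]  K=[-0.6198 -0.0068; -0.0087 -0.4745]  nu=[0.9259, 1.8833]  x^+=[3.1933, 0.3783]  P^+=[0.3708 0.0265; 0.0265 0.2232]
step 2: x^-=[3.2879, 0.3783]  P^-=[0.6480 0.0823; 0.0823 0.3132]  H_jac=[-0.9893 0.0000; 0.0000 -0.3693]  S=[1.1142 0.0661; 0.0661 0.4927]  K=[-0.5763 0.0156; -0.0596 -0.2268]  nu=[-0.1242, -3.0293]  x^+=[3.3123, 1.0727]  P^+=[0.2790 0.0372; 0.0372 0.2821]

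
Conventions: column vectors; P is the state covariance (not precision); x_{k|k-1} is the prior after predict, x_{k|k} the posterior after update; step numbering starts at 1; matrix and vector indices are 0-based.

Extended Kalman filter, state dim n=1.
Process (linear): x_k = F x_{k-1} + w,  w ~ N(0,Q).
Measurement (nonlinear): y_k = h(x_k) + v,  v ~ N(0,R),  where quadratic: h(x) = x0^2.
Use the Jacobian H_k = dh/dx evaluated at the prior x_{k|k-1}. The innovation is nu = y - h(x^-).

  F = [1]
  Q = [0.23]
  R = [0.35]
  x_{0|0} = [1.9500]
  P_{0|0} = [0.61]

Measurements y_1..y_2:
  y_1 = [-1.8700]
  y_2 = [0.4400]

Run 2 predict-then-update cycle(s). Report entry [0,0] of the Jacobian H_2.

H_jac[0,0] = 1.0686

step 1: x^-=[1.9500]  P^-=[0.8400]  H_jac=[3.9000]  S=[13.1264]  K=[0.2496]  nu=[-5.6725]  x^+=[0.5343]  P^+=[0.0224]
step 2: x^-=[0.5343]  P^-=[0.2524]  H_jac=[1.0686]  S=[0.6382]  K=[0.4226]  nu=[0.1545]  x^+=[0.5996]  P^+=[0.1384]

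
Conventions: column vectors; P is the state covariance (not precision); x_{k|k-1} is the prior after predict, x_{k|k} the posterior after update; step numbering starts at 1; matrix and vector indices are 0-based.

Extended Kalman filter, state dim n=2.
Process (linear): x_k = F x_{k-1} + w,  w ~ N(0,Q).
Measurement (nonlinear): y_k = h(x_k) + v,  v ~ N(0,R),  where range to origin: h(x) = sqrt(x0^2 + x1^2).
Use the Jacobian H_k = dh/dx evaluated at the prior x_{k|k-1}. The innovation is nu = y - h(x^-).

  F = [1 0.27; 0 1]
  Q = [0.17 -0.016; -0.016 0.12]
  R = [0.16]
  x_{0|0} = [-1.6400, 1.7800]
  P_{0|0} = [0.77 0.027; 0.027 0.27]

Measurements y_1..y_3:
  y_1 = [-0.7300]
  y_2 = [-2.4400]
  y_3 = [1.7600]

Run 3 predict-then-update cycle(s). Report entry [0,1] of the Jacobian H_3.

step 1: x^-=[-1.1594, 1.7800]  P^-=[0.9743 0.0839; 0.0839 0.3900]  H_jac=[-0.5458 0.8379]  S=[0.6473]  K=[-0.7129; 0.4341]  nu=[-2.8543]  x^+=[0.8753, 0.5409]  P^+=[0.6453 0.2842; 0.2842 0.2680]
step 2: x^-=[1.0214, 0.5409]  P^-=[0.9883 0.3406; 0.3406 0.3880]  H_jac=[0.8837 0.4680]  S=[1.2986]  K=[0.7953; 0.3716]  nu=[-3.5957]  x^+=[-1.8385, -0.7953]  P^+=[0.1669 -0.0432; -0.0432 0.2087]
step 3: x^-=[-2.0533, -0.7953]  P^-=[0.3288 -0.0029; -0.0029 0.3287]  H_jac=[-0.9325 -0.3612]  S=[0.4868]  K=[-0.6276; -0.2383]  nu=[-0.4419]  x^+=[-1.7759, -0.6900]  P^+=[0.1370 -0.0757; -0.0757 0.3010]

H_jac[0,1] = -0.3612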